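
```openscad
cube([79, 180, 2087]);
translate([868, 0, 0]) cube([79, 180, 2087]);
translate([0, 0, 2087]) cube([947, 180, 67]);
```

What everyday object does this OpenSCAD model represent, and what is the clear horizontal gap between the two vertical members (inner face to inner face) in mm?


A door frame. The clear opening width is 789 mm.

Two 2087 mm tall posts with a header on top — a door frame. The left jamb is 79 mm wide at x = 0; the right jamb starts at x = 868. The clear opening is 868 − 79 = 789 mm.


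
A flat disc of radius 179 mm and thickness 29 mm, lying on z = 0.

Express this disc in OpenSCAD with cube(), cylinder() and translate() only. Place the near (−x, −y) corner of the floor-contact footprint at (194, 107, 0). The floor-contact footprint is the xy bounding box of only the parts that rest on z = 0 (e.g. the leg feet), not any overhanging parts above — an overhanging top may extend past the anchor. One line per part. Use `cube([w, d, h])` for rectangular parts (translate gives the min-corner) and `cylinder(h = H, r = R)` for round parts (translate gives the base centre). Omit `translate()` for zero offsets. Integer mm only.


translate([373, 286, 0]) cylinder(h = 29, r = 179);


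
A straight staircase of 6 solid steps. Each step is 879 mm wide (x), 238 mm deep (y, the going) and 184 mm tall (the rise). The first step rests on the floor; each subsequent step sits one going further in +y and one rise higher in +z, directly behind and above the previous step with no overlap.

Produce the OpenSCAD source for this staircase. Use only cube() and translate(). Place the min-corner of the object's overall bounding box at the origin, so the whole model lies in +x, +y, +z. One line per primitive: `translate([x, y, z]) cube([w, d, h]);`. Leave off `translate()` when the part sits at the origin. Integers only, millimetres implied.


cube([879, 238, 184]);
translate([0, 238, 184]) cube([879, 238, 184]);
translate([0, 476, 368]) cube([879, 238, 184]);
translate([0, 714, 552]) cube([879, 238, 184]);
translate([0, 952, 736]) cube([879, 238, 184]);
translate([0, 1190, 920]) cube([879, 238, 184]);


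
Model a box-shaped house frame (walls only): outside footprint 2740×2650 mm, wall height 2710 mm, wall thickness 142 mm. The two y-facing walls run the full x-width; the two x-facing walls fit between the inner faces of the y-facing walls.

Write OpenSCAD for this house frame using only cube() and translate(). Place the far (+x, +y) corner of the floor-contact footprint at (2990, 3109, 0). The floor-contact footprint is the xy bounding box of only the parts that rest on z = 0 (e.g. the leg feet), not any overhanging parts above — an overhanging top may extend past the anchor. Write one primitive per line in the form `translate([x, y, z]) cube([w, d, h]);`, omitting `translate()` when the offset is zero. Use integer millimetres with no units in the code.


translate([250, 459, 0]) cube([2740, 142, 2710]);
translate([250, 2967, 0]) cube([2740, 142, 2710]);
translate([250, 601, 0]) cube([142, 2366, 2710]);
translate([2848, 601, 0]) cube([142, 2366, 2710]);


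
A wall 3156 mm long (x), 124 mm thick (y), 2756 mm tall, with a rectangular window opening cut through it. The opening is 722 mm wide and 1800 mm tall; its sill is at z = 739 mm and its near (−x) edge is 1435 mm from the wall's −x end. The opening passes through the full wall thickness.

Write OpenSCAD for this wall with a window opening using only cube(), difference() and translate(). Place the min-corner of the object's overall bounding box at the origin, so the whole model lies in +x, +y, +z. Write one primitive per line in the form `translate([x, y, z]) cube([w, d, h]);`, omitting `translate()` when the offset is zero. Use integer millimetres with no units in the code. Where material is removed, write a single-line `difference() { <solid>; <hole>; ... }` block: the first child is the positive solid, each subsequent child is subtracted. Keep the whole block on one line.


difference() { cube([3156, 124, 2756]); translate([1435, 0, 739]) cube([722, 124, 1800]); }


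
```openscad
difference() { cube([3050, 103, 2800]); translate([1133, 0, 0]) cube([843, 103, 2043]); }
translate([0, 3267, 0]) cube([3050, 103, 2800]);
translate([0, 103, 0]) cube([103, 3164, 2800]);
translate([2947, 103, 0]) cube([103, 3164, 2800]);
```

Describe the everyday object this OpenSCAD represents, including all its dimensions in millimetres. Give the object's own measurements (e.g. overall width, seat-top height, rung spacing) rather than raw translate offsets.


A single room: four walls, each 2800 mm tall and 103 mm thick, enclosing an outside footprint 3050×3370 mm (x × y), no floor or roof. The front and back walls (−y and +y sides) run the full x-width; the side walls fit between their inner faces. A door opening 843 mm wide and 2043 mm tall is cut through the front wall from the floor up, its −x edge 1133 mm from the wall's −x end.


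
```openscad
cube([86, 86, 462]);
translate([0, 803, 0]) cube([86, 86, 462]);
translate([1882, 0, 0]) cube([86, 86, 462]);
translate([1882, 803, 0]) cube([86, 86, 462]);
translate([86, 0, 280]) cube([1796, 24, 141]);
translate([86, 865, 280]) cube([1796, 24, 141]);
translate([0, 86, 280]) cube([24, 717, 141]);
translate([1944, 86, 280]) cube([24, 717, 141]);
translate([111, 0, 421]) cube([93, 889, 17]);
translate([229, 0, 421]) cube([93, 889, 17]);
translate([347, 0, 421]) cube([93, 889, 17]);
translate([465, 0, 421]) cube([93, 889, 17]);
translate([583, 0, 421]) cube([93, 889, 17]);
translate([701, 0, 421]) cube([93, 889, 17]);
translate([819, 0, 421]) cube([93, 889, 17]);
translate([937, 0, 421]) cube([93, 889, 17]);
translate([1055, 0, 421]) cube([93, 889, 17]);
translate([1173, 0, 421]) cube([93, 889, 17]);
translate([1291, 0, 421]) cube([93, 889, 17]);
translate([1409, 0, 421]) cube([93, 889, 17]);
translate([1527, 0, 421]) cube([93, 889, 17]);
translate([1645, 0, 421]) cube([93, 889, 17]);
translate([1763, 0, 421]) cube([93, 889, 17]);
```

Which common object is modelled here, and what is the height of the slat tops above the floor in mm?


A bed frame. The slat-top height is 438 mm.

Four posts, four rails, and a row of slats — a bed frame. Slats sit on the rails at z = 280 + 141 = 421; with slat thickness 17, the top is 438 mm.


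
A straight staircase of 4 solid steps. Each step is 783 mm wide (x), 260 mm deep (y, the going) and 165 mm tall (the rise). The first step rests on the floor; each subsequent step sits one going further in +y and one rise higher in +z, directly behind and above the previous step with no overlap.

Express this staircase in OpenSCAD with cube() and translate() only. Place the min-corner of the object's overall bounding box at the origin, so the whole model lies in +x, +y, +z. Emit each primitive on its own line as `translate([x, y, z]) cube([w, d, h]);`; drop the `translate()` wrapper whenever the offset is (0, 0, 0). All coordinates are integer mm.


cube([783, 260, 165]);
translate([0, 260, 165]) cube([783, 260, 165]);
translate([0, 520, 330]) cube([783, 260, 165]);
translate([0, 780, 495]) cube([783, 260, 165]);


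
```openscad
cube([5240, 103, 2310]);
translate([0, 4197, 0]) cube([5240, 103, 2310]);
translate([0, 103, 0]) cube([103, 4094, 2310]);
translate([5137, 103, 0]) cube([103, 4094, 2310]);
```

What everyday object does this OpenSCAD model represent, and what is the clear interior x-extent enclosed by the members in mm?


A house (or room) frame. The interior width is 5034 mm.

Four 2310 mm walls enclosing a rectangle with no floor or roof — a room or house frame. Outside width is 5240 mm and wall thickness is 103 mm, so the interior width is 5240 − 2 × 103 = 5034 mm.


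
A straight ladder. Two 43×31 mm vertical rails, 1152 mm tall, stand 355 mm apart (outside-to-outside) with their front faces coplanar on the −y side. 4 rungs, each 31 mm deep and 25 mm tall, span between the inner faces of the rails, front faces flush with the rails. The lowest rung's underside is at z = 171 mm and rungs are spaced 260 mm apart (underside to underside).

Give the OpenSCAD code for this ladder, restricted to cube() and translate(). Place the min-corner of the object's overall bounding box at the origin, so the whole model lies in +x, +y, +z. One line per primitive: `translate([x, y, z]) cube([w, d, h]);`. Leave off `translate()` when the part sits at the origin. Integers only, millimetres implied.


// rung span = 355 - 2*43 = 269
// rung[k] z = 171 + k*260
cube([43, 31, 1152]);
translate([312, 0, 0]) cube([43, 31, 1152]);
translate([43, 0, 171]) cube([269, 31, 25]);
translate([43, 0, 431]) cube([269, 31, 25]);
translate([43, 0, 691]) cube([269, 31, 25]);
translate([43, 0, 951]) cube([269, 31, 25]);


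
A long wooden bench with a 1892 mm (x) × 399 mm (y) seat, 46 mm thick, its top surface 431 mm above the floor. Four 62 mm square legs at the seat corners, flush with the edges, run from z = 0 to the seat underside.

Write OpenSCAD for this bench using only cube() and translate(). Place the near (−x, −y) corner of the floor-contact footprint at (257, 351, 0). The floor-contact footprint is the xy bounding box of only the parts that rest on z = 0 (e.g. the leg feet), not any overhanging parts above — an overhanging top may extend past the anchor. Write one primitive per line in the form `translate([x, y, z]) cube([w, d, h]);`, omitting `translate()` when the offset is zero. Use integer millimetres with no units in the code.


translate([257, 351, 385]) cube([1892, 399, 46]);
translate([257, 351, 0]) cube([62, 62, 385]);
translate([257, 688, 0]) cube([62, 62, 385]);
translate([2087, 351, 0]) cube([62, 62, 385]);
translate([2087, 688, 0]) cube([62, 62, 385]);


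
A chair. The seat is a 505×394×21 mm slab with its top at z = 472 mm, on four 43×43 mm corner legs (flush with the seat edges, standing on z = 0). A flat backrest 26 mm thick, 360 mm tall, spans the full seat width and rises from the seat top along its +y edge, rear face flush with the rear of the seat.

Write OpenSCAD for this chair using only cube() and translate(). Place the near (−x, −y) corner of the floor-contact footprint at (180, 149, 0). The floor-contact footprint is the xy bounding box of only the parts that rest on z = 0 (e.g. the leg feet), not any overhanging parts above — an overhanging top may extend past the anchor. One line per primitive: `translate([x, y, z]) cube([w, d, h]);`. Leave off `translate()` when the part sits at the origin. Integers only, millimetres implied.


// leg_h = 472 - 21 = 451
translate([180, 149, 451]) cube([505, 394, 21]);
translate([180, 149, 0]) cube([43, 43, 451]);
translate([642, 149, 0]) cube([43, 43, 451]);
translate([180, 500, 0]) cube([43, 43, 451]);
translate([642, 500, 0]) cube([43, 43, 451]);
translate([180, 517, 472]) cube([505, 26, 360]);


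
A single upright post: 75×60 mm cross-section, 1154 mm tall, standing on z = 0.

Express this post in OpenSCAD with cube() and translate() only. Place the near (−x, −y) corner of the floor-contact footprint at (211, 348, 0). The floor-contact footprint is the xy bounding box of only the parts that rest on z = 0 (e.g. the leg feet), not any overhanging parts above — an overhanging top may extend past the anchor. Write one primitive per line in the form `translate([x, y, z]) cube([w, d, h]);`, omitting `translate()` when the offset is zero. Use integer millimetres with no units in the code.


translate([211, 348, 0]) cube([75, 60, 1154]);


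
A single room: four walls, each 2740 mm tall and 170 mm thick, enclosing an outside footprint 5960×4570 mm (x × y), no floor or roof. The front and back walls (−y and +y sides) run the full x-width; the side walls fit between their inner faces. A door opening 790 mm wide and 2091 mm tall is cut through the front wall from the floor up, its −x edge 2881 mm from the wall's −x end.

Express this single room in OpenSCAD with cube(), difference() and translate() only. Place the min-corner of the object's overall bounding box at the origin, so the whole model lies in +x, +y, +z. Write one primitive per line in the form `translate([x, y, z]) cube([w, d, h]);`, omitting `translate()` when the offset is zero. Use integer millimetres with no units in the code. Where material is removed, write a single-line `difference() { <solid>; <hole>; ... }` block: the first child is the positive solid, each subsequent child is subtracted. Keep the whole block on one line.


difference() { cube([5960, 170, 2740]); translate([2881, 0, 0]) cube([790, 170, 2091]); }
translate([0, 4400, 0]) cube([5960, 170, 2740]);
translate([0, 170, 0]) cube([170, 4230, 2740]);
translate([5790, 170, 0]) cube([170, 4230, 2740]);


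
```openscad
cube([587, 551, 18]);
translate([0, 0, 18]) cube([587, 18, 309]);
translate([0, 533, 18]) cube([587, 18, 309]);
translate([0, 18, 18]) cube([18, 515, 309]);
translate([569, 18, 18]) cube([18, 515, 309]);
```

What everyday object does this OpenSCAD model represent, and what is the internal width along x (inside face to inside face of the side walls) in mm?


An open box. The internal width is 551 mm.

A 587×551 base slab with four walls standing on it — an open box. The base is 587 mm wide and the walls are 18 mm thick, so the internal width is 587 − 2 × 18 = 551 mm.


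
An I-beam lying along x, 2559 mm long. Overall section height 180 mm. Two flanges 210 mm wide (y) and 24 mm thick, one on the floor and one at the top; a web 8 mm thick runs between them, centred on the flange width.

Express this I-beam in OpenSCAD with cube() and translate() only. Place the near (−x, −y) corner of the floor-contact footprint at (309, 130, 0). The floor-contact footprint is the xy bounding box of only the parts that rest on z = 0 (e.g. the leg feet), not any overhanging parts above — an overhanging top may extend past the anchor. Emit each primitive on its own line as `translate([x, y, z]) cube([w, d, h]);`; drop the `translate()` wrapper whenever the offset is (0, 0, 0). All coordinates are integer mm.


translate([309, 130, 0]) cube([2559, 210, 24]);
translate([309, 231, 24]) cube([2559, 8, 132]);
translate([309, 130, 156]) cube([2559, 210, 24]);


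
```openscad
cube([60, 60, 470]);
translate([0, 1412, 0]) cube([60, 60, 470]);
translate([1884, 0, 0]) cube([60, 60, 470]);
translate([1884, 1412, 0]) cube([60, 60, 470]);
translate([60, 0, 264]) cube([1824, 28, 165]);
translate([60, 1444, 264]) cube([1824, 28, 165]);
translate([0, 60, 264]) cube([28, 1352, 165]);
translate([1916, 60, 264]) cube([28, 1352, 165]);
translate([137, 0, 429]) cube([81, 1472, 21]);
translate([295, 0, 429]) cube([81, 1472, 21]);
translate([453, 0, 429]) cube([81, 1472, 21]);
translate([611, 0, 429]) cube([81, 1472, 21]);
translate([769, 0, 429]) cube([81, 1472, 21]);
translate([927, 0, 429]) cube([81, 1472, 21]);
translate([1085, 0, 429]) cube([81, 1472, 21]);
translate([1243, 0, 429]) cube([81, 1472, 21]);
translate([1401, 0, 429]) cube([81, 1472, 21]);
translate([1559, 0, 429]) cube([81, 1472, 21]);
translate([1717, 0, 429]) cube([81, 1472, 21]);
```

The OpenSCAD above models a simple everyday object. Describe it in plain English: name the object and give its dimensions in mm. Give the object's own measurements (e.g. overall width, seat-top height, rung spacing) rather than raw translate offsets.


A bed frame 1944 mm long (x) by 1472 mm wide (y). Four 60×60 mm corner posts, 470 mm tall, at the corners of the footprint. Four rails of 28 mm thickness and 165 mm height run between adjacent posts with their undersides at z = 264 mm, their outer faces flush with the outside of the frame (the two x-running rails run between the posts' inner faces; the two y-running rails run between the posts' inner faces). 11 slats, each 81 mm wide (x) and 21 mm thick, lie across the top of the two x-running rails, running the full 1472 mm width of the frame in y; along x they sit between the end posts with a 77 mm gap after the −x posts and between neighbouring slats, leaving 86 mm before the +x posts.


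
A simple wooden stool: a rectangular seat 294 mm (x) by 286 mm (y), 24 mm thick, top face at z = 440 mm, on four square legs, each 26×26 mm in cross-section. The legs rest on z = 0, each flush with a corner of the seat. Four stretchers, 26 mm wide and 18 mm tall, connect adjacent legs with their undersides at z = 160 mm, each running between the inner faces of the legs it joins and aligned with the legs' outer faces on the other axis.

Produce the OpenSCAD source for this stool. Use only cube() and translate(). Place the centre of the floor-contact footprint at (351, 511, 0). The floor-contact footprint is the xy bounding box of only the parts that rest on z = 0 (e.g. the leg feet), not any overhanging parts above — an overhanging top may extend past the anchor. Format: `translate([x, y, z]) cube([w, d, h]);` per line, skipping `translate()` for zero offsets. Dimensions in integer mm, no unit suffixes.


// leg_h = 440 - 24 = 416
// stretcher span = 294 - 2*26 = 242
translate([204, 368, 416]) cube([294, 286, 24]);
translate([204, 368, 0]) cube([26, 26, 416]);
translate([472, 368, 0]) cube([26, 26, 416]);
translate([204, 628, 0]) cube([26, 26, 416]);
translate([472, 628, 0]) cube([26, 26, 416]);
translate([230, 368, 160]) cube([242, 26, 18]);
translate([230, 628, 160]) cube([242, 26, 18]);
translate([204, 394, 160]) cube([26, 234, 18]);
translate([472, 394, 160]) cube([26, 234, 18]);


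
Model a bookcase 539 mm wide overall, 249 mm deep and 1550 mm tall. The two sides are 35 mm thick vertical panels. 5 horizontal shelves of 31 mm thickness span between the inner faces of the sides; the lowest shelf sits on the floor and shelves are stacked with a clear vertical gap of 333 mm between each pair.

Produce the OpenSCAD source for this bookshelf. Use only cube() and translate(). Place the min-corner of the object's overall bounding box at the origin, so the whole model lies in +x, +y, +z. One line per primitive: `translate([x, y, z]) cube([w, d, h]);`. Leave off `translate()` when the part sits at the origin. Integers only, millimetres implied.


cube([35, 249, 1550]);
translate([504, 0, 0]) cube([35, 249, 1550]);
translate([35, 0, 0]) cube([469, 249, 31]);
translate([35, 0, 364]) cube([469, 249, 31]);
translate([35, 0, 728]) cube([469, 249, 31]);
translate([35, 0, 1092]) cube([469, 249, 31]);
translate([35, 0, 1456]) cube([469, 249, 31]);


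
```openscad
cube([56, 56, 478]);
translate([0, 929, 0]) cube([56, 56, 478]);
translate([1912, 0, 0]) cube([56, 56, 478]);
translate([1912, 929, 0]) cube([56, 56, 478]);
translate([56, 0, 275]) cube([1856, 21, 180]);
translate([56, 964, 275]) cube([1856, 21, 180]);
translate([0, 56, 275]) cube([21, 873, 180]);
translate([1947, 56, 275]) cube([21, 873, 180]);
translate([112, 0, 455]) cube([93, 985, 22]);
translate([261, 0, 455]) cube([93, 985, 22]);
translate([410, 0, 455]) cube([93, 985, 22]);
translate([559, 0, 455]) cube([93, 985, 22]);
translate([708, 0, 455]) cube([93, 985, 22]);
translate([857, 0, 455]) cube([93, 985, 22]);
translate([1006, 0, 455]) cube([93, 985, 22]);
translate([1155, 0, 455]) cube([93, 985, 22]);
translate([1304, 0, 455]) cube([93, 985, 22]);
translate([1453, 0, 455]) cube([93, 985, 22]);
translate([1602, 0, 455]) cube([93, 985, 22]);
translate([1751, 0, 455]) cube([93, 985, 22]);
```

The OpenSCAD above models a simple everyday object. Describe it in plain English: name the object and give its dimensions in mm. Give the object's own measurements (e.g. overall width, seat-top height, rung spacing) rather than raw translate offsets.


A bed frame 1968 mm long (x) by 985 mm wide (y). Four 56×56 mm corner posts, 478 mm tall, at the corners of the footprint. Four rails of 21 mm thickness and 180 mm height run between adjacent posts with their undersides at z = 275 mm, their outer faces flush with the outside of the frame (the two x-running rails run between the posts' inner faces; the two y-running rails run between the posts' inner faces). 12 slats, each 93 mm wide (x) and 22 mm thick, lie across the top of the two x-running rails, running the full 985 mm width of the frame in y; along x they sit between the end posts with a 56 mm gap after the −x posts and between neighbouring slats, leaving 68 mm before the +x posts.


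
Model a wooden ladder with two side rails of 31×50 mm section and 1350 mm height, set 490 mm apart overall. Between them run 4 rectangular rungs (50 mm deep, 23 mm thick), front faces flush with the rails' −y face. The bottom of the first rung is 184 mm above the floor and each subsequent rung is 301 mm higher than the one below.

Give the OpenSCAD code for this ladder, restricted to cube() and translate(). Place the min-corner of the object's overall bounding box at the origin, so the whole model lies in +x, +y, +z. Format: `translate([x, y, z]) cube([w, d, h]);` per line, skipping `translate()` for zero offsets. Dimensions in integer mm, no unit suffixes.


cube([31, 50, 1350]);
translate([459, 0, 0]) cube([31, 50, 1350]);
translate([31, 0, 184]) cube([428, 50, 23]);
translate([31, 0, 485]) cube([428, 50, 23]);
translate([31, 0, 786]) cube([428, 50, 23]);
translate([31, 0, 1087]) cube([428, 50, 23]);


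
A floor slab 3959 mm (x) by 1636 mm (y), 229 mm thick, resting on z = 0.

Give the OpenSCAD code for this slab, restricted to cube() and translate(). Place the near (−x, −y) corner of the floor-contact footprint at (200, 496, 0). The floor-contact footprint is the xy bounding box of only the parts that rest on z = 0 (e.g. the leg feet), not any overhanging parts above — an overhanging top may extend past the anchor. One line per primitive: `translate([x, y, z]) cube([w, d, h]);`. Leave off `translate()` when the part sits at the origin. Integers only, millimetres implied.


translate([200, 496, 0]) cube([3959, 1636, 229]);


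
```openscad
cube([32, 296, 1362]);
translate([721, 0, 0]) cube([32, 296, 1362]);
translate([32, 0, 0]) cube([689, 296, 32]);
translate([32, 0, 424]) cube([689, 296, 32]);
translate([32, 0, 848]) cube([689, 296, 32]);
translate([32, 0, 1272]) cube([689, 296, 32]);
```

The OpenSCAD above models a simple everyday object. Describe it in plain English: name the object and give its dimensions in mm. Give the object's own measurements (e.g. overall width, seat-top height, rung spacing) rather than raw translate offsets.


An open bookshelf. Two side panels, each 32 mm thick, 296 mm deep and 1362 mm tall, stand 753 mm apart (outside-to-outside). Between them sit 4 shelves, each 32 mm thick and 296 mm deep, spanning the full gap between the sides. The bottom shelf rests on the floor (its underside at z = 0) and the clear gap between one shelf's top and the next shelf's underside is 392 mm.


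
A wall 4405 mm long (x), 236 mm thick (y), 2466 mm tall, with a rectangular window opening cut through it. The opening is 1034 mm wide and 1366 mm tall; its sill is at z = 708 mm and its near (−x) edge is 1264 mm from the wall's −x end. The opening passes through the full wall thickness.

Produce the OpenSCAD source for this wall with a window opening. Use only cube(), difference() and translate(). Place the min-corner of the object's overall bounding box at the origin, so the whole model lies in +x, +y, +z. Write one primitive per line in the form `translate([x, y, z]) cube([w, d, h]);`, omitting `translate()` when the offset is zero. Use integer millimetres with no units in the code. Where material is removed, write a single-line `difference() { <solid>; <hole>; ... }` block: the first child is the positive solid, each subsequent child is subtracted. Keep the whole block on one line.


difference() { cube([4405, 236, 2466]); translate([1264, 0, 708]) cube([1034, 236, 1366]); }


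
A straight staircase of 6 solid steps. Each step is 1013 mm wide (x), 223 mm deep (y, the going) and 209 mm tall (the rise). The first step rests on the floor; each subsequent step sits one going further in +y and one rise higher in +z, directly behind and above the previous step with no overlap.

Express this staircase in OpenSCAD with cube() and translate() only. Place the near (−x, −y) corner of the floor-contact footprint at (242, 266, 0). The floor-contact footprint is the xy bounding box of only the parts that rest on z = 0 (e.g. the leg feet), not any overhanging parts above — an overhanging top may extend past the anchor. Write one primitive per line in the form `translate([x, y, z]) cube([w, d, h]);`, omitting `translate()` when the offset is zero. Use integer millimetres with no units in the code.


translate([242, 266, 0]) cube([1013, 223, 209]);
translate([242, 489, 209]) cube([1013, 223, 209]);
translate([242, 712, 418]) cube([1013, 223, 209]);
translate([242, 935, 627]) cube([1013, 223, 209]);
translate([242, 1158, 836]) cube([1013, 223, 209]);
translate([242, 1381, 1045]) cube([1013, 223, 209]);


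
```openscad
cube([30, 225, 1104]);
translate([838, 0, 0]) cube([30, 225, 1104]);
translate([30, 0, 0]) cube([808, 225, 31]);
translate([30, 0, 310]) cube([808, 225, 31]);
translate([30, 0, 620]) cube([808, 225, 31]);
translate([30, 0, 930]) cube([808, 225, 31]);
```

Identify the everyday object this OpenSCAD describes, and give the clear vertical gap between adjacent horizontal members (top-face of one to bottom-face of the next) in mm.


A bookshelf. The clear shelf gap is 279 mm.

Two tall side panels with 4 horizontal boards between them — a bookshelf. The first two shelf undersides are at z = 0 and z = 310; with shelf thickness 31, the clear gap is 310 − 0 − 31 = 279 mm.


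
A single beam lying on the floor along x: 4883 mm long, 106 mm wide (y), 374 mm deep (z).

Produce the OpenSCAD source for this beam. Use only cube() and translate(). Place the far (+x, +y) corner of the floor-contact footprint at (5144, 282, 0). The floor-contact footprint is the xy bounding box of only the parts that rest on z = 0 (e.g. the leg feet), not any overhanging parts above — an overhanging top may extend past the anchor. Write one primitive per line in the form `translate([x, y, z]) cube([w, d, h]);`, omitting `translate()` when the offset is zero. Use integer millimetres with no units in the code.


translate([261, 176, 0]) cube([4883, 106, 374]);


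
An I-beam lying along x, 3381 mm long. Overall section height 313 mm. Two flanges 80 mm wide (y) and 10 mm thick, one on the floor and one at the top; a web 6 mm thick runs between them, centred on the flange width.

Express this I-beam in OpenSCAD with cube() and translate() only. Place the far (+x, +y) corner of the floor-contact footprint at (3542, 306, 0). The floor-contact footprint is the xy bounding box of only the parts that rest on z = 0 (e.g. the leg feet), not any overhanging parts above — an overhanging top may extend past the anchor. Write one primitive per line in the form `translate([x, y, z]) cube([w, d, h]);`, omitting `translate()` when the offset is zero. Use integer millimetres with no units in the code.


translate([161, 226, 0]) cube([3381, 80, 10]);
translate([161, 263, 10]) cube([3381, 6, 293]);
translate([161, 226, 303]) cube([3381, 80, 10]);


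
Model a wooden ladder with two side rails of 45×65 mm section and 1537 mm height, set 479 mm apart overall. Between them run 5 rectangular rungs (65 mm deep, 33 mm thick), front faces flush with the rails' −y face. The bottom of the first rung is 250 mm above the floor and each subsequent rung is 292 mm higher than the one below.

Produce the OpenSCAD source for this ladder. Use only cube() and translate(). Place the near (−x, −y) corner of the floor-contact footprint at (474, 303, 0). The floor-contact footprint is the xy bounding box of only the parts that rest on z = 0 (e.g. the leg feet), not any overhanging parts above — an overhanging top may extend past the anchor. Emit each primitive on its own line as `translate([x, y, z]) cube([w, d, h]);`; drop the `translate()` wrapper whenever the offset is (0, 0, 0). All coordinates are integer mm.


// rung span = 479 - 2*45 = 389
// rung[k] z = 250 + k*292
translate([474, 303, 0]) cube([45, 65, 1537]);
translate([908, 303, 0]) cube([45, 65, 1537]);
translate([519, 303, 250]) cube([389, 65, 33]);
translate([519, 303, 542]) cube([389, 65, 33]);
translate([519, 303, 834]) cube([389, 65, 33]);
translate([519, 303, 1126]) cube([389, 65, 33]);
translate([519, 303, 1418]) cube([389, 65, 33]);


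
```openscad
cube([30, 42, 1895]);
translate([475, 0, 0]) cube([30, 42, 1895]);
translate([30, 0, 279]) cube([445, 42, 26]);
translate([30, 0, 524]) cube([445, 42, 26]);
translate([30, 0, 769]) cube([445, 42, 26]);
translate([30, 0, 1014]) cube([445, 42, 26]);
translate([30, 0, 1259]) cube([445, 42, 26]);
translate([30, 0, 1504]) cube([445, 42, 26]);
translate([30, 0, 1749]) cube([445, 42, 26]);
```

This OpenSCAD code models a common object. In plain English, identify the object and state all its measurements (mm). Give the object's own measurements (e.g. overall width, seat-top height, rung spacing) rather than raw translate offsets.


A straight ladder. Two 30×42 mm vertical rails, 1895 mm tall, stand 505 mm apart (outside-to-outside) with their front faces coplanar on the −y side. 7 rungs, each 42 mm deep and 26 mm tall, span between the inner faces of the rails, front faces flush with the rails. The lowest rung's underside is at z = 279 mm and rungs are spaced 245 mm apart (underside to underside).


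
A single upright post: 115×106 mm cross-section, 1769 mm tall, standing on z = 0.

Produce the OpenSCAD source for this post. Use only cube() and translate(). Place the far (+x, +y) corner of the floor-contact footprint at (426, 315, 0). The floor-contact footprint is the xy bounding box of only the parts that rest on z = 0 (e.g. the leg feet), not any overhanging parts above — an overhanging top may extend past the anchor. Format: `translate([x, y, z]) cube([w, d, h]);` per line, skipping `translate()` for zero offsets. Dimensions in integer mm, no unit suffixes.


translate([311, 209, 0]) cube([115, 106, 1769]);


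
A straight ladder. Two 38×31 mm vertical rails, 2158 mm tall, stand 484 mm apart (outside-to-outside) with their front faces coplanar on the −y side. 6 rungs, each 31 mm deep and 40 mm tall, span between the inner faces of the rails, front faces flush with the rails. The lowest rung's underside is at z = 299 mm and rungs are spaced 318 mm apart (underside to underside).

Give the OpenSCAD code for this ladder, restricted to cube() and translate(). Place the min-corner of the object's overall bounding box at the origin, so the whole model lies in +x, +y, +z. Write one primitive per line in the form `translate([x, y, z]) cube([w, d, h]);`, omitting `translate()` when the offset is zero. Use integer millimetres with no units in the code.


// rung span = 484 - 2*38 = 408
// rung[k] z = 299 + k*318
cube([38, 31, 2158]);
translate([446, 0, 0]) cube([38, 31, 2158]);
translate([38, 0, 299]) cube([408, 31, 40]);
translate([38, 0, 617]) cube([408, 31, 40]);
translate([38, 0, 935]) cube([408, 31, 40]);
translate([38, 0, 1253]) cube([408, 31, 40]);
translate([38, 0, 1571]) cube([408, 31, 40]);
translate([38, 0, 1889]) cube([408, 31, 40]);


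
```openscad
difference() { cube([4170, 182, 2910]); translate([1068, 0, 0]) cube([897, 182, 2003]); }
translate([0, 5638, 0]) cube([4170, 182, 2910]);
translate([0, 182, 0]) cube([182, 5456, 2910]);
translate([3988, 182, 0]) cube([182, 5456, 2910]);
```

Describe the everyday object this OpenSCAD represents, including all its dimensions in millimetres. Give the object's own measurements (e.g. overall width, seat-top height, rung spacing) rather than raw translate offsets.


A single room: four walls, each 2910 mm tall and 182 mm thick, enclosing an outside footprint 4170×5820 mm (x × y), no floor or roof. The front and back walls (−y and +y sides) run the full x-width; the side walls fit between their inner faces. A door opening 897 mm wide and 2003 mm tall is cut through the front wall from the floor up, its −x edge 1068 mm from the wall's −x end.


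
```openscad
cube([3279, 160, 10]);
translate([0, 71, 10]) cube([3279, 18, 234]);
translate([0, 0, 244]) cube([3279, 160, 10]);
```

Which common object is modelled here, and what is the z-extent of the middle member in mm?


An I-beam. The web height is 234 mm.

Two wide flanges with a thin centred web — an I-beam. Overall 254 mm minus two 10 mm flanges gives a web of 254 − 2·10 = 234 mm.


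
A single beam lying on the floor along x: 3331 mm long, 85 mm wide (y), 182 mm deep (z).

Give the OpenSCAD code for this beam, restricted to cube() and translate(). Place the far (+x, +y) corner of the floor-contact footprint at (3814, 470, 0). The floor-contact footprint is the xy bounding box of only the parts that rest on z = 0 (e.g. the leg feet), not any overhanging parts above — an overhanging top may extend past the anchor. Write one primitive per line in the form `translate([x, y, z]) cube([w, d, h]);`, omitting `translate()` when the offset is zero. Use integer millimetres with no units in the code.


translate([483, 385, 0]) cube([3331, 85, 182]);


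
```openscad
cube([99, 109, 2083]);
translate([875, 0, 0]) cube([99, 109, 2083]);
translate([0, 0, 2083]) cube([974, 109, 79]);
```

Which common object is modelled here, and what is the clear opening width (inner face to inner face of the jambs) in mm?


A door frame. The clear opening width is 776 mm.

Two 2083 mm tall posts with a header on top — a door frame. The left jamb is 99 mm wide at x = 0; the right jamb starts at x = 875. The clear opening is 875 − 99 = 776 mm.


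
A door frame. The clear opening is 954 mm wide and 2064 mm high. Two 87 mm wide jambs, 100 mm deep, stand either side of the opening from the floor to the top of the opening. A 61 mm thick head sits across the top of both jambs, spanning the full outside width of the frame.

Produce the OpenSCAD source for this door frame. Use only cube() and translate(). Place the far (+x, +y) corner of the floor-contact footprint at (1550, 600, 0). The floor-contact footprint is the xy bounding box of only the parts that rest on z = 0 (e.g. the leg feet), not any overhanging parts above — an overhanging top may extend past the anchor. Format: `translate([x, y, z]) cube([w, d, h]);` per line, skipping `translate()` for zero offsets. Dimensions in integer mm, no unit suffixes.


translate([422, 500, 0]) cube([87, 100, 2064]);
translate([1463, 500, 0]) cube([87, 100, 2064]);
translate([422, 500, 2064]) cube([1128, 100, 61]);


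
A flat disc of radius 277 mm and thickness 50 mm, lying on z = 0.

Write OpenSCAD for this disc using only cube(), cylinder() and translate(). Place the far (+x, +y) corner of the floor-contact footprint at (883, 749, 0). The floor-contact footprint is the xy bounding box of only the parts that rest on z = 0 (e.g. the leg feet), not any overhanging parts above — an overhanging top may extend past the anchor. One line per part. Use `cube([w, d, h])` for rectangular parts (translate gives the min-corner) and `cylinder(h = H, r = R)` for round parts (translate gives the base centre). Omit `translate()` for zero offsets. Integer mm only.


translate([606, 472, 0]) cylinder(h = 50, r = 277);


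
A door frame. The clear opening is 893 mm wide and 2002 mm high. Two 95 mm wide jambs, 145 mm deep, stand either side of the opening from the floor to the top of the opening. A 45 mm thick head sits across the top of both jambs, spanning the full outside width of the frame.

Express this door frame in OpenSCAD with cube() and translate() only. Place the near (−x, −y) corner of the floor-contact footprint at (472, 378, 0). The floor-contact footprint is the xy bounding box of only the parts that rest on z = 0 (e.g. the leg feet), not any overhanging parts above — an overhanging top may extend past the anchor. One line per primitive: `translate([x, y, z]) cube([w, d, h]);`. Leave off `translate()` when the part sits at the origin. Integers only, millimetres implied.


translate([472, 378, 0]) cube([95, 145, 2002]);
translate([1460, 378, 0]) cube([95, 145, 2002]);
translate([472, 378, 2002]) cube([1083, 145, 45]);


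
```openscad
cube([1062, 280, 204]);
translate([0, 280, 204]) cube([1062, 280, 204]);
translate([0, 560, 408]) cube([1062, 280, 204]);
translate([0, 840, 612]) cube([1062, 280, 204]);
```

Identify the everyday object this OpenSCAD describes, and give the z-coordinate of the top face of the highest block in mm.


A staircase. The total rise is 816 mm.

4 identical blocks, each offset up and back from the previous — a staircase. Each step is 204 mm tall and there are 4 of them, so the total rise is 4 × 204 = 816 mm.


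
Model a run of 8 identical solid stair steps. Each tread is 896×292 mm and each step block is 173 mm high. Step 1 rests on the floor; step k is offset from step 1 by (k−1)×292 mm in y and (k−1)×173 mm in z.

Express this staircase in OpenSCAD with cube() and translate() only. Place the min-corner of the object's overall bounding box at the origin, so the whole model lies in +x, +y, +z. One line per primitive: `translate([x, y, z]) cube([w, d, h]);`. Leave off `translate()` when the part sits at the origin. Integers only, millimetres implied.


cube([896, 292, 173]);
translate([0, 292, 173]) cube([896, 292, 173]);
translate([0, 584, 346]) cube([896, 292, 173]);
translate([0, 876, 519]) cube([896, 292, 173]);
translate([0, 1168, 692]) cube([896, 292, 173]);
translate([0, 1460, 865]) cube([896, 292, 173]);
translate([0, 1752, 1038]) cube([896, 292, 173]);
translate([0, 2044, 1211]) cube([896, 292, 173]);


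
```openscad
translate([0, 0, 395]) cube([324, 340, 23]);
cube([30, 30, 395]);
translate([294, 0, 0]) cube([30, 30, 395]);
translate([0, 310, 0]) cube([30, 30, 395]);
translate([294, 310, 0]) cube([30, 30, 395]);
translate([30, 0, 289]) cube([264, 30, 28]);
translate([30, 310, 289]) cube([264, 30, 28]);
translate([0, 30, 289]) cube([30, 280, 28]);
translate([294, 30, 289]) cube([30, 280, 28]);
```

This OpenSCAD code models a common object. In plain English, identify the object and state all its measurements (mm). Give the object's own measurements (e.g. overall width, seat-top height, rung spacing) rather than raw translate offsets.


A four-legged stool. The seat is a 324×340×23 mm slab whose top surface is at z = 418 mm; four square legs, each 30×30 mm in cross-section, run from the floor (z = 0) to the underside of the seat, each flush with a corner of the seat. Four stretchers, 30 mm wide and 28 mm tall, connect adjacent legs with their undersides at z = 289 mm, each running between the inner faces of the legs it joins and aligned with the legs' outer faces on the other axis.


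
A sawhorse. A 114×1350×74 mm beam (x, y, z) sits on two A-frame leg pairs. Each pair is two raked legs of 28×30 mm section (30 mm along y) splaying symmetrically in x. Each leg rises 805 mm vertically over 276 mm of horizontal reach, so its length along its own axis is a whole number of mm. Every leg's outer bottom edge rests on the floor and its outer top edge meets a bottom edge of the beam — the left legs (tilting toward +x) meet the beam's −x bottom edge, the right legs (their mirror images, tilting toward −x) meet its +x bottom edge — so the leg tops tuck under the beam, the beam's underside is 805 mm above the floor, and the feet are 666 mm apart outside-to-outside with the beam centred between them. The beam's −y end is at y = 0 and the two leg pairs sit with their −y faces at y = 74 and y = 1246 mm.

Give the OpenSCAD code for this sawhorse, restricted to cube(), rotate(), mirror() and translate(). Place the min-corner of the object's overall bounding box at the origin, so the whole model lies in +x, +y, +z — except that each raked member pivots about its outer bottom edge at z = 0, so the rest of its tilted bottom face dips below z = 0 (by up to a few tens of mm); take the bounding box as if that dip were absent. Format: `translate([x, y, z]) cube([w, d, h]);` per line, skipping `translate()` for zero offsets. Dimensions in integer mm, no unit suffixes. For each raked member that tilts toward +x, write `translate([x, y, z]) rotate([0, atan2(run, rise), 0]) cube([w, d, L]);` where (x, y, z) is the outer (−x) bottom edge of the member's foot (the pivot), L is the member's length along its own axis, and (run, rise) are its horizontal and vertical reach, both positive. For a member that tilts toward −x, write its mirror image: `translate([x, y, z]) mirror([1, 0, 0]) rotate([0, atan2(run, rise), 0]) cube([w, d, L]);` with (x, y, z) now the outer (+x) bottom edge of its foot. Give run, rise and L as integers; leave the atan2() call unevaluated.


translate([276, 0, 805]) cube([114, 1350, 74]);
translate([0, 74, 0]) rotate([0, atan2(276, 805), 0]) cube([28, 30, 851]);
translate([666, 74, 0]) mirror([1, 0, 0]) rotate([0, atan2(276, 805), 0]) cube([28, 30, 851]);
translate([0, 1246, 0]) rotate([0, atan2(276, 805), 0]) cube([28, 30, 851]);
translate([666, 1246, 0]) mirror([1, 0, 0]) rotate([0, atan2(276, 805), 0]) cube([28, 30, 851]);
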